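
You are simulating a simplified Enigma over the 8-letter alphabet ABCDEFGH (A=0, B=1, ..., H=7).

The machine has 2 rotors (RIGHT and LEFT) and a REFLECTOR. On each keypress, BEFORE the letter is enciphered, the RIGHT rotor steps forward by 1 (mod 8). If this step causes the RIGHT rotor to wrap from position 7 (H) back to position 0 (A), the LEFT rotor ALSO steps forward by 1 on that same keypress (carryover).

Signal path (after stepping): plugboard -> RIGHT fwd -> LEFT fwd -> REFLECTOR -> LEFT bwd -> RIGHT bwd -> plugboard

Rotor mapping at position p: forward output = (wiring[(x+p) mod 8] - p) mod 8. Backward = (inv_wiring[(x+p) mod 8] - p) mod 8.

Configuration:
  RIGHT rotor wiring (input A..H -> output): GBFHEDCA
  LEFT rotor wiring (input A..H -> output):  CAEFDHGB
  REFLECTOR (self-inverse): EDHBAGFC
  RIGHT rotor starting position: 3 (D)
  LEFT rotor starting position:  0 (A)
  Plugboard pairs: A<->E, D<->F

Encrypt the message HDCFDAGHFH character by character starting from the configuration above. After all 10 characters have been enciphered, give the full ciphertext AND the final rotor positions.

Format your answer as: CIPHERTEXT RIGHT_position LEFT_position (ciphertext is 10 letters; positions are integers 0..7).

Char 1 ('H'): step: R->4, L=0; H->plug->H->R->D->L->F->refl->G->L'->G->R'->C->plug->C
Char 2 ('D'): step: R->5, L=0; D->plug->F->R->A->L->C->refl->H->L'->F->R'->B->plug->B
Char 3 ('C'): step: R->6, L=0; C->plug->C->R->A->L->C->refl->H->L'->F->R'->H->plug->H
Char 4 ('F'): step: R->7, L=0; F->plug->D->R->G->L->G->refl->F->L'->D->R'->H->plug->H
Char 5 ('D'): step: R->0, L->1 (L advanced); D->plug->F->R->D->L->C->refl->H->L'->A->R'->H->plug->H
Char 6 ('A'): step: R->1, L=1; A->plug->E->R->C->L->E->refl->A->L'->G->R'->C->plug->C
Char 7 ('G'): step: R->2, L=1; G->plug->G->R->E->L->G->refl->F->L'->F->R'->B->plug->B
Char 8 ('H'): step: R->3, L=1; H->plug->H->R->C->L->E->refl->A->L'->G->R'->G->plug->G
Char 9 ('F'): step: R->4, L=1; F->plug->D->R->E->L->G->refl->F->L'->F->R'->F->plug->D
Char 10 ('H'): step: R->5, L=1; H->plug->H->R->H->L->B->refl->D->L'->B->R'->D->plug->F
Final: ciphertext=CBHHHCBGDF, RIGHT=5, LEFT=1

Answer: CBHHHCBGDF 5 1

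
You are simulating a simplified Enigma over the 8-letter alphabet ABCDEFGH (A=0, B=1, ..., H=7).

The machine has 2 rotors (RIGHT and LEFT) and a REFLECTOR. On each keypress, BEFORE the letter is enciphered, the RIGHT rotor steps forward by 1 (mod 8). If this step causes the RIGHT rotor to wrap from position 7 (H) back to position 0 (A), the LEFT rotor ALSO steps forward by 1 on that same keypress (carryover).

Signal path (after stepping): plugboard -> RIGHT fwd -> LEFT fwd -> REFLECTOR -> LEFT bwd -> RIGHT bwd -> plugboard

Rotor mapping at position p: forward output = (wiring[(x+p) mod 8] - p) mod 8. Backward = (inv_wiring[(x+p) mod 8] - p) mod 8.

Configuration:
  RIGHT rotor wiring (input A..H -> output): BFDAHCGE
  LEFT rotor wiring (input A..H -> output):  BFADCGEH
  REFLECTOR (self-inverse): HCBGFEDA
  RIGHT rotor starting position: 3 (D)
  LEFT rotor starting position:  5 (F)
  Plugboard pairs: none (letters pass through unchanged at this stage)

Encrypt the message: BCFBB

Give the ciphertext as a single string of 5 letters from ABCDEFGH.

Answer: EGAFG

Derivation:
Char 1 ('B'): step: R->4, L=5; B->plug->B->R->G->L->G->refl->D->L'->F->R'->E->plug->E
Char 2 ('C'): step: R->5, L=5; C->plug->C->R->H->L->F->refl->E->L'->D->R'->G->plug->G
Char 3 ('F'): step: R->6, L=5; F->plug->F->R->C->L->C->refl->B->L'->A->R'->A->plug->A
Char 4 ('B'): step: R->7, L=5; B->plug->B->R->C->L->C->refl->B->L'->A->R'->F->plug->F
Char 5 ('B'): step: R->0, L->6 (L advanced); B->plug->B->R->F->L->F->refl->E->L'->G->R'->G->plug->G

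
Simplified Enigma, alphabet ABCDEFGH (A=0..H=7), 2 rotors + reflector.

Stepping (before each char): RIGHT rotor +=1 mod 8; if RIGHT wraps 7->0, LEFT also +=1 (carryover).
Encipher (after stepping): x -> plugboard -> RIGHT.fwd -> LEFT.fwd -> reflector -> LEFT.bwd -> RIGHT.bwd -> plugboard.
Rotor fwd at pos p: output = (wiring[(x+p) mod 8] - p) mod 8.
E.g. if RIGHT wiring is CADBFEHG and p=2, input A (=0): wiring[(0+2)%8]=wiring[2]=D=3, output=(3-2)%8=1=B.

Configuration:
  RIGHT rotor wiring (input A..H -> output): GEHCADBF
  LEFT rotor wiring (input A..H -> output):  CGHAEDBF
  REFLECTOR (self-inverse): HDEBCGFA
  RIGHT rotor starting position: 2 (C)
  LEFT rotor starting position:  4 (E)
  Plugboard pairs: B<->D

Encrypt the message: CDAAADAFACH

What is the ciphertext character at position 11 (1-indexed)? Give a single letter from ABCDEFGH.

Char 1 ('C'): step: R->3, L=4; C->plug->C->R->A->L->A->refl->H->L'->B->R'->G->plug->G
Char 2 ('D'): step: R->4, L=4; D->plug->B->R->H->L->E->refl->C->L'->F->R'->C->plug->C
Char 3 ('A'): step: R->5, L=4; A->plug->A->R->G->L->D->refl->B->L'->D->R'->H->plug->H
Char 4 ('A'): step: R->6, L=4; A->plug->A->R->D->L->B->refl->D->L'->G->R'->D->plug->B
Char 5 ('A'): step: R->7, L=4; A->plug->A->R->G->L->D->refl->B->L'->D->R'->E->plug->E
Char 6 ('D'): step: R->0, L->5 (L advanced); D->plug->B->R->E->L->B->refl->D->L'->G->R'->A->plug->A
Char 7 ('A'): step: R->1, L=5; A->plug->A->R->D->L->F->refl->G->L'->A->R'->F->plug->F
Char 8 ('F'): step: R->2, L=5; F->plug->F->R->D->L->F->refl->G->L'->A->R'->B->plug->D
Char 9 ('A'): step: R->3, L=5; A->plug->A->R->H->L->H->refl->A->L'->C->R'->E->plug->E
Char 10 ('C'): step: R->4, L=5; C->plug->C->R->F->L->C->refl->E->L'->B->R'->D->plug->B
Char 11 ('H'): step: R->5, L=5; H->plug->H->R->D->L->F->refl->G->L'->A->R'->C->plug->C

C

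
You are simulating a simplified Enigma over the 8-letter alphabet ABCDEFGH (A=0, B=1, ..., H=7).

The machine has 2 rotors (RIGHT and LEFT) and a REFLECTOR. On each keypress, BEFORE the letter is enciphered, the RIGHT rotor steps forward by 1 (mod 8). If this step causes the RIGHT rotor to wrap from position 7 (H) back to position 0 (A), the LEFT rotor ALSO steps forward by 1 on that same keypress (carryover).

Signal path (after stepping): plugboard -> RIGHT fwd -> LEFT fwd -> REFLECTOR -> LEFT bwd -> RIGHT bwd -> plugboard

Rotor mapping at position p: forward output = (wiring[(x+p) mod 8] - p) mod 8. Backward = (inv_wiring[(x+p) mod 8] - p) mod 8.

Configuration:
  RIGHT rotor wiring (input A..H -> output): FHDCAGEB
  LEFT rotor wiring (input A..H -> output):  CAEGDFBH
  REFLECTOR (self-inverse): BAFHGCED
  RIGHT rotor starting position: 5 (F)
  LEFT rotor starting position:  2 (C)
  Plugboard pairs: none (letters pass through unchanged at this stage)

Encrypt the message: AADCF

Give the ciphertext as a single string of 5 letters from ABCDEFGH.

Char 1 ('A'): step: R->6, L=2; A->plug->A->R->G->L->A->refl->B->L'->C->R'->G->plug->G
Char 2 ('A'): step: R->7, L=2; A->plug->A->R->C->L->B->refl->A->L'->G->R'->B->plug->B
Char 3 ('D'): step: R->0, L->3 (L advanced); D->plug->D->R->C->L->C->refl->F->L'->G->R'->F->plug->F
Char 4 ('C'): step: R->1, L=3; C->plug->C->R->B->L->A->refl->B->L'->H->R'->D->plug->D
Char 5 ('F'): step: R->2, L=3; F->plug->F->R->H->L->B->refl->A->L'->B->R'->A->plug->A

Answer: GBFDA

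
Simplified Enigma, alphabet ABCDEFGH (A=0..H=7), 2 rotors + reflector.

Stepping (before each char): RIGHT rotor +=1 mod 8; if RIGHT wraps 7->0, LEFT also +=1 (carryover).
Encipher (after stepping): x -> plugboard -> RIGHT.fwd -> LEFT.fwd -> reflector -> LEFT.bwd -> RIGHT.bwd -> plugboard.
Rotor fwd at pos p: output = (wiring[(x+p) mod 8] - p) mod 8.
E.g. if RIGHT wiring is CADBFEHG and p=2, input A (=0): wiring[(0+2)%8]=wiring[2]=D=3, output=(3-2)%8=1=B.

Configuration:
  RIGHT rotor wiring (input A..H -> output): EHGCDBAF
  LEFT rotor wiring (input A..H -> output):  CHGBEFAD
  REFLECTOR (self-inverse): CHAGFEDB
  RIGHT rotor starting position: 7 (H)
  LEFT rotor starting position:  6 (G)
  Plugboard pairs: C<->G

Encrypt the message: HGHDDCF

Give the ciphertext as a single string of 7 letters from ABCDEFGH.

Char 1 ('H'): step: R->0, L->7 (L advanced); H->plug->H->R->F->L->F->refl->E->L'->A->R'->G->plug->C
Char 2 ('G'): step: R->1, L=7; G->plug->C->R->B->L->D->refl->G->L'->G->R'->A->plug->A
Char 3 ('H'): step: R->2, L=7; H->plug->H->R->F->L->F->refl->E->L'->A->R'->B->plug->B
Char 4 ('D'): step: R->3, L=7; D->plug->D->R->F->L->F->refl->E->L'->A->R'->B->plug->B
Char 5 ('D'): step: R->4, L=7; D->plug->D->R->B->L->D->refl->G->L'->G->R'->H->plug->H
Char 6 ('C'): step: R->5, L=7; C->plug->G->R->F->L->F->refl->E->L'->A->R'->C->plug->G
Char 7 ('F'): step: R->6, L=7; F->plug->F->R->E->L->C->refl->A->L'->C->R'->A->plug->A

Answer: CABBHGA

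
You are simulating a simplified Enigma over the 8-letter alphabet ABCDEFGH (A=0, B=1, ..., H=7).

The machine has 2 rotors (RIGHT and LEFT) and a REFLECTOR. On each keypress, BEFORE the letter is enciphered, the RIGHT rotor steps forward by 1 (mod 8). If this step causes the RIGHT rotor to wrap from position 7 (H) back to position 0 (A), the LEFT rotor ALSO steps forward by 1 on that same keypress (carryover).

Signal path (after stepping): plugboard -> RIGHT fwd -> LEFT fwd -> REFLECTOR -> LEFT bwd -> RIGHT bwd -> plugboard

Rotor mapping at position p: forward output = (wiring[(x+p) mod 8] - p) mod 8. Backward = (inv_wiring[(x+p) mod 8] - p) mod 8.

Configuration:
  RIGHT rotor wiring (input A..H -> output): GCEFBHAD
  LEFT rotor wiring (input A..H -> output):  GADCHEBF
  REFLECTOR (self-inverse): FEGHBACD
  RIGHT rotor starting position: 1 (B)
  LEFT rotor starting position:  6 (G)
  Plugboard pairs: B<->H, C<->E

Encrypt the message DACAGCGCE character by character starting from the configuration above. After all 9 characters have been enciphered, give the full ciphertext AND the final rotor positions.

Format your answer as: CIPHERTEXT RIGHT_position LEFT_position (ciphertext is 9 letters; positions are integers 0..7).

Char 1 ('D'): step: R->2, L=6; D->plug->D->R->F->L->E->refl->B->L'->G->R'->E->plug->C
Char 2 ('A'): step: R->3, L=6; A->plug->A->R->C->L->A->refl->F->L'->E->R'->C->plug->E
Char 3 ('C'): step: R->4, L=6; C->plug->E->R->C->L->A->refl->F->L'->E->R'->C->plug->E
Char 4 ('A'): step: R->5, L=6; A->plug->A->R->C->L->A->refl->F->L'->E->R'->H->plug->B
Char 5 ('G'): step: R->6, L=6; G->plug->G->R->D->L->C->refl->G->L'->H->R'->F->plug->F
Char 6 ('C'): step: R->7, L=6; C->plug->E->R->G->L->B->refl->E->L'->F->R'->D->plug->D
Char 7 ('G'): step: R->0, L->7 (L advanced); G->plug->G->R->A->L->G->refl->C->L'->H->R'->F->plug->F
Char 8 ('C'): step: R->1, L=7; C->plug->E->R->G->L->F->refl->A->L'->F->R'->H->plug->B
Char 9 ('E'): step: R->2, L=7; E->plug->C->R->H->L->C->refl->G->L'->A->R'->H->plug->B
Final: ciphertext=CEEBFDFBB, RIGHT=2, LEFT=7

Answer: CEEBFDFBB 2 7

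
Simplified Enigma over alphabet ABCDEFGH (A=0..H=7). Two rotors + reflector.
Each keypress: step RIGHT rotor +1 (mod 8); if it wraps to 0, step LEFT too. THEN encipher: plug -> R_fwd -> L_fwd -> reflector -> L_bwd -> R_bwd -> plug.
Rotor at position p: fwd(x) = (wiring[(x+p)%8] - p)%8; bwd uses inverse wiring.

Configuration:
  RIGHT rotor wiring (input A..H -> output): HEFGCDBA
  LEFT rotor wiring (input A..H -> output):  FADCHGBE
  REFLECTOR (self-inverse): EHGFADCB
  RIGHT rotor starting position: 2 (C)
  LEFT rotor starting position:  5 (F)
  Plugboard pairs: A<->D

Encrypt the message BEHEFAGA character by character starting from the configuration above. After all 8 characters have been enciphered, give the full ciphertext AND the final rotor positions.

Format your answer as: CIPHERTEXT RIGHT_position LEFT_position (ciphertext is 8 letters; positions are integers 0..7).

Answer: EGEHDECD 2 6

Derivation:
Char 1 ('B'): step: R->3, L=5; B->plug->B->R->H->L->C->refl->G->L'->F->R'->E->plug->E
Char 2 ('E'): step: R->4, L=5; E->plug->E->R->D->L->A->refl->E->L'->B->R'->G->plug->G
Char 3 ('H'): step: R->5, L=5; H->plug->H->R->F->L->G->refl->C->L'->H->R'->E->plug->E
Char 4 ('E'): step: R->6, L=5; E->plug->E->R->H->L->C->refl->G->L'->F->R'->H->plug->H
Char 5 ('F'): step: R->7, L=5; F->plug->F->R->D->L->A->refl->E->L'->B->R'->A->plug->D
Char 6 ('A'): step: R->0, L->6 (L advanced); A->plug->D->R->G->L->B->refl->H->L'->C->R'->E->plug->E
Char 7 ('G'): step: R->1, L=6; G->plug->G->R->H->L->A->refl->E->L'->F->R'->C->plug->C
Char 8 ('A'): step: R->2, L=6; A->plug->D->R->B->L->G->refl->C->L'->D->R'->A->plug->D
Final: ciphertext=EGEHDECD, RIGHT=2, LEFT=6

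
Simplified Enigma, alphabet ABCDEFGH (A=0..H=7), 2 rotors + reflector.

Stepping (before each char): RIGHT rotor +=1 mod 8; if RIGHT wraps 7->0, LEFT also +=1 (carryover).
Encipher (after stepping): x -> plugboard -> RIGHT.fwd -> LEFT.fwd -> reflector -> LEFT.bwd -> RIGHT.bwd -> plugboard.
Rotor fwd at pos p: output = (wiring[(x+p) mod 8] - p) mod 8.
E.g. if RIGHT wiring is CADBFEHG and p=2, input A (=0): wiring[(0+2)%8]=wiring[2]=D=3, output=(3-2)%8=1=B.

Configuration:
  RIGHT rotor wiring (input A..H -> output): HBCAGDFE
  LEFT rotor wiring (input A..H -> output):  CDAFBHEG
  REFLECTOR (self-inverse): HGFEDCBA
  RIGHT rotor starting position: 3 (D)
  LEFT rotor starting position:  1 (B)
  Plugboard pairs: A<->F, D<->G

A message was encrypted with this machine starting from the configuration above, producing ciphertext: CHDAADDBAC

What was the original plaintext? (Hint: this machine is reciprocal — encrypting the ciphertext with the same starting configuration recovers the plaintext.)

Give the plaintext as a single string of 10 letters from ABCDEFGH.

Char 1 ('C'): step: R->4, L=1; C->plug->C->R->B->L->H->refl->A->L'->D->R'->E->plug->E
Char 2 ('H'): step: R->5, L=1; H->plug->H->R->B->L->H->refl->A->L'->D->R'->G->plug->D
Char 3 ('D'): step: R->6, L=1; D->plug->G->R->A->L->C->refl->F->L'->G->R'->B->plug->B
Char 4 ('A'): step: R->7, L=1; A->plug->F->R->H->L->B->refl->G->L'->E->R'->G->plug->D
Char 5 ('A'): step: R->0, L->2 (L advanced); A->plug->F->R->D->L->F->refl->C->L'->E->R'->H->plug->H
Char 6 ('D'): step: R->1, L=2; D->plug->G->R->D->L->F->refl->C->L'->E->R'->F->plug->A
Char 7 ('D'): step: R->2, L=2; D->plug->G->R->F->L->E->refl->D->L'->B->R'->D->plug->G
Char 8 ('B'): step: R->3, L=2; B->plug->B->R->D->L->F->refl->C->L'->E->R'->F->plug->A
Char 9 ('A'): step: R->4, L=2; A->plug->F->R->F->L->E->refl->D->L'->B->R'->C->plug->C
Char 10 ('C'): step: R->5, L=2; C->plug->C->R->H->L->B->refl->G->L'->A->R'->B->plug->B

Answer: EDBDHAGACB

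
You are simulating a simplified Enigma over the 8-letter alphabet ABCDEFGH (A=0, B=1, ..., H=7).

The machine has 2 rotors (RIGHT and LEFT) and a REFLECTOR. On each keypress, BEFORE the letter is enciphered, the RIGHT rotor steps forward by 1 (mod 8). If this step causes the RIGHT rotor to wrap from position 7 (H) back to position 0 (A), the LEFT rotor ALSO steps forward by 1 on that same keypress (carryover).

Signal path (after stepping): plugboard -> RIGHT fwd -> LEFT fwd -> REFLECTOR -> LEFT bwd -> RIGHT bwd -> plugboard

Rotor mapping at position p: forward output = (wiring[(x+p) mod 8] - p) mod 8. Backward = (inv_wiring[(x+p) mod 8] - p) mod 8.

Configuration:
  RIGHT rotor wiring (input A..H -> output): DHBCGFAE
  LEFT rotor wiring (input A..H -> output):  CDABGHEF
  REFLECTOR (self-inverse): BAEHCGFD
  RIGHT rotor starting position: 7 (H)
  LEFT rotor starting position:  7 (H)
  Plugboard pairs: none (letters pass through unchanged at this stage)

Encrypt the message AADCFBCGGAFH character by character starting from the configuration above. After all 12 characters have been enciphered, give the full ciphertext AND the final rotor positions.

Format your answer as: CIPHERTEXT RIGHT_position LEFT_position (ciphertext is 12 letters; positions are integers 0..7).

Answer: DBFBAEDCEBAF 3 1

Derivation:
Char 1 ('A'): step: R->0, L->0 (L advanced); A->plug->A->R->D->L->B->refl->A->L'->C->R'->D->plug->D
Char 2 ('A'): step: R->1, L=0; A->plug->A->R->G->L->E->refl->C->L'->A->R'->B->plug->B
Char 3 ('D'): step: R->2, L=0; D->plug->D->R->D->L->B->refl->A->L'->C->R'->F->plug->F
Char 4 ('C'): step: R->3, L=0; C->plug->C->R->C->L->A->refl->B->L'->D->R'->B->plug->B
Char 5 ('F'): step: R->4, L=0; F->plug->F->R->D->L->B->refl->A->L'->C->R'->A->plug->A
Char 6 ('B'): step: R->5, L=0; B->plug->B->R->D->L->B->refl->A->L'->C->R'->E->plug->E
Char 7 ('C'): step: R->6, L=0; C->plug->C->R->F->L->H->refl->D->L'->B->R'->D->plug->D
Char 8 ('G'): step: R->7, L=0; G->plug->G->R->G->L->E->refl->C->L'->A->R'->C->plug->C
Char 9 ('G'): step: R->0, L->1 (L advanced); G->plug->G->R->A->L->C->refl->E->L'->G->R'->E->plug->E
Char 10 ('A'): step: R->1, L=1; A->plug->A->R->G->L->E->refl->C->L'->A->R'->B->plug->B
Char 11 ('F'): step: R->2, L=1; F->plug->F->R->C->L->A->refl->B->L'->H->R'->A->plug->A
Char 12 ('H'): step: R->3, L=1; H->plug->H->R->G->L->E->refl->C->L'->A->R'->F->plug->F
Final: ciphertext=DBFBAEDCEBAF, RIGHT=3, LEFT=1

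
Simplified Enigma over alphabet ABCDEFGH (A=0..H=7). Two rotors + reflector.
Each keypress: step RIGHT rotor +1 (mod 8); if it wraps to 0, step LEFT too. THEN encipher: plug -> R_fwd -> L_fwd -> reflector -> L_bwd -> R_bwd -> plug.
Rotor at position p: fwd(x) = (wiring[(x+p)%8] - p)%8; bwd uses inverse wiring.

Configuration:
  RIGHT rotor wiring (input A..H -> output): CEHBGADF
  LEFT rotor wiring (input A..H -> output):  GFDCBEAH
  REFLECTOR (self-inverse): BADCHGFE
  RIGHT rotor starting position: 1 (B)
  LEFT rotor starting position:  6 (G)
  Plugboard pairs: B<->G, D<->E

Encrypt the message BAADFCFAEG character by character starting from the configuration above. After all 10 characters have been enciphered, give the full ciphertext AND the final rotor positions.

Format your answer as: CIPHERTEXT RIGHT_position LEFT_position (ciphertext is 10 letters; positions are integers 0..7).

Char 1 ('B'): step: R->2, L=6; B->plug->G->R->A->L->C->refl->D->L'->G->R'->D->plug->E
Char 2 ('A'): step: R->3, L=6; A->plug->A->R->G->L->D->refl->C->L'->A->R'->D->plug->E
Char 3 ('A'): step: R->4, L=6; A->plug->A->R->C->L->A->refl->B->L'->B->R'->D->plug->E
Char 4 ('D'): step: R->5, L=6; D->plug->E->R->H->L->G->refl->F->L'->E->R'->G->plug->B
Char 5 ('F'): step: R->6, L=6; F->plug->F->R->D->L->H->refl->E->L'->F->R'->A->plug->A
Char 6 ('C'): step: R->7, L=6; C->plug->C->R->F->L->E->refl->H->L'->D->R'->B->plug->G
Char 7 ('F'): step: R->0, L->7 (L advanced); F->plug->F->R->A->L->A->refl->B->L'->H->R'->C->plug->C
Char 8 ('A'): step: R->1, L=7; A->plug->A->R->D->L->E->refl->H->L'->B->R'->H->plug->H
Char 9 ('E'): step: R->2, L=7; E->plug->D->R->G->L->F->refl->G->L'->C->R'->H->plug->H
Char 10 ('G'): step: R->3, L=7; G->plug->B->R->D->L->E->refl->H->L'->B->R'->G->plug->B
Final: ciphertext=EEEBAGCHHB, RIGHT=3, LEFT=7

Answer: EEEBAGCHHB 3 7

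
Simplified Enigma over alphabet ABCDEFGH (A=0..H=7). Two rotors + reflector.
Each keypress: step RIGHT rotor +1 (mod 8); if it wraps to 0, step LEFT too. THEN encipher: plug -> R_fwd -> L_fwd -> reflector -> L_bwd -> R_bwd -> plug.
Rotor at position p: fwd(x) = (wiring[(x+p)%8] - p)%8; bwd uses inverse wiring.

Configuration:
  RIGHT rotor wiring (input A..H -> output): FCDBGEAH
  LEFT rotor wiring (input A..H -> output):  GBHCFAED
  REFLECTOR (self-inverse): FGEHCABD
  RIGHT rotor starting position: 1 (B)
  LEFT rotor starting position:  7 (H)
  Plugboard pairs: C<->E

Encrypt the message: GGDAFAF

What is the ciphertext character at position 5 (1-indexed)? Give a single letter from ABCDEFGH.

Char 1 ('G'): step: R->2, L=7; G->plug->G->R->D->L->A->refl->F->L'->H->R'->B->plug->B
Char 2 ('G'): step: R->3, L=7; G->plug->G->R->H->L->F->refl->A->L'->D->R'->B->plug->B
Char 3 ('D'): step: R->4, L=7; D->plug->D->R->D->L->A->refl->F->L'->H->R'->G->plug->G
Char 4 ('A'): step: R->5, L=7; A->plug->A->R->H->L->F->refl->A->L'->D->R'->B->plug->B
Char 5 ('F'): step: R->6, L=7; F->plug->F->R->D->L->A->refl->F->L'->H->R'->C->plug->E

E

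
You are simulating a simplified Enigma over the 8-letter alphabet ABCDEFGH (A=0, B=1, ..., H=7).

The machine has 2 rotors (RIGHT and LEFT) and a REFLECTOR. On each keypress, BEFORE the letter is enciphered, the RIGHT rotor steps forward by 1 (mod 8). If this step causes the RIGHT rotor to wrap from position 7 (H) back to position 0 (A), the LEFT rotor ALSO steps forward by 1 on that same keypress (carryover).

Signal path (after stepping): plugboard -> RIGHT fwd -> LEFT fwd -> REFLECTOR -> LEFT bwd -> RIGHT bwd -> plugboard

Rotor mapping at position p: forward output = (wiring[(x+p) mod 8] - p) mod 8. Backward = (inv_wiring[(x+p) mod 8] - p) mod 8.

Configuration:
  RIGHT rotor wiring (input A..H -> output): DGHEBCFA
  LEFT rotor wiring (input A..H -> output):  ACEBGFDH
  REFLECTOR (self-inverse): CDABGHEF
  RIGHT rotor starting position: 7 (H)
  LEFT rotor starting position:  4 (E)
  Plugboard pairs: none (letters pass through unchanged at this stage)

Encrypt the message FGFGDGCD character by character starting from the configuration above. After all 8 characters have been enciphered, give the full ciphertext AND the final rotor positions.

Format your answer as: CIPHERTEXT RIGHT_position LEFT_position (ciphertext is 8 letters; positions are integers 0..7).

Answer: HCGCACHF 7 5

Derivation:
Char 1 ('F'): step: R->0, L->5 (L advanced); F->plug->F->R->C->L->C->refl->A->L'->A->R'->H->plug->H
Char 2 ('G'): step: R->1, L=5; G->plug->G->R->H->L->B->refl->D->L'->D->R'->C->plug->C
Char 3 ('F'): step: R->2, L=5; F->plug->F->R->G->L->E->refl->G->L'->B->R'->G->plug->G
Char 4 ('G'): step: R->3, L=5; G->plug->G->R->D->L->D->refl->B->L'->H->R'->C->plug->C
Char 5 ('D'): step: R->4, L=5; D->plug->D->R->E->L->F->refl->H->L'->F->R'->A->plug->A
Char 6 ('G'): step: R->5, L=5; G->plug->G->R->H->L->B->refl->D->L'->D->R'->C->plug->C
Char 7 ('C'): step: R->6, L=5; C->plug->C->R->F->L->H->refl->F->L'->E->R'->H->plug->H
Char 8 ('D'): step: R->7, L=5; D->plug->D->R->A->L->A->refl->C->L'->C->R'->F->plug->F
Final: ciphertext=HCGCACHF, RIGHT=7, LEFT=5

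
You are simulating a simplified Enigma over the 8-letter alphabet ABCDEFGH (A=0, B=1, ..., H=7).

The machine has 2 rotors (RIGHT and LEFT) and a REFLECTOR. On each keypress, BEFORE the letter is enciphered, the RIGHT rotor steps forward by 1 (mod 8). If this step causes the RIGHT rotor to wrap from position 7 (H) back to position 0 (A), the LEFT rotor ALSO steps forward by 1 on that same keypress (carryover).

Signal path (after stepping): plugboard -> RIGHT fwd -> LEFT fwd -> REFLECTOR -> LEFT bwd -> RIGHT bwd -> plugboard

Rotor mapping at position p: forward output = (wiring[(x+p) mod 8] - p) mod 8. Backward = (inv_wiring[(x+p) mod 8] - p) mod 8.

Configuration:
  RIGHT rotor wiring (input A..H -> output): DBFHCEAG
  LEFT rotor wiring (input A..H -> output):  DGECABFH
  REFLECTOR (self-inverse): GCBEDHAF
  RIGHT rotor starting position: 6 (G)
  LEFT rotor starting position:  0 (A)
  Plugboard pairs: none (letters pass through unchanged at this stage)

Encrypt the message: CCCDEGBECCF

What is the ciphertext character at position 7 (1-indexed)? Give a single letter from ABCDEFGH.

Char 1 ('C'): step: R->7, L=0; C->plug->C->R->C->L->E->refl->D->L'->A->R'->E->plug->E
Char 2 ('C'): step: R->0, L->1 (L advanced); C->plug->C->R->F->L->E->refl->D->L'->B->R'->B->plug->B
Char 3 ('C'): step: R->1, L=1; C->plug->C->R->G->L->G->refl->A->L'->E->R'->B->plug->B
Char 4 ('D'): step: R->2, L=1; D->plug->D->R->C->L->B->refl->C->L'->H->R'->H->plug->H
Char 5 ('E'): step: R->3, L=1; E->plug->E->R->D->L->H->refl->F->L'->A->R'->F->plug->F
Char 6 ('G'): step: R->4, L=1; G->plug->G->R->B->L->D->refl->E->L'->F->R'->F->plug->F
Char 7 ('B'): step: R->5, L=1; B->plug->B->R->D->L->H->refl->F->L'->A->R'->F->plug->F

F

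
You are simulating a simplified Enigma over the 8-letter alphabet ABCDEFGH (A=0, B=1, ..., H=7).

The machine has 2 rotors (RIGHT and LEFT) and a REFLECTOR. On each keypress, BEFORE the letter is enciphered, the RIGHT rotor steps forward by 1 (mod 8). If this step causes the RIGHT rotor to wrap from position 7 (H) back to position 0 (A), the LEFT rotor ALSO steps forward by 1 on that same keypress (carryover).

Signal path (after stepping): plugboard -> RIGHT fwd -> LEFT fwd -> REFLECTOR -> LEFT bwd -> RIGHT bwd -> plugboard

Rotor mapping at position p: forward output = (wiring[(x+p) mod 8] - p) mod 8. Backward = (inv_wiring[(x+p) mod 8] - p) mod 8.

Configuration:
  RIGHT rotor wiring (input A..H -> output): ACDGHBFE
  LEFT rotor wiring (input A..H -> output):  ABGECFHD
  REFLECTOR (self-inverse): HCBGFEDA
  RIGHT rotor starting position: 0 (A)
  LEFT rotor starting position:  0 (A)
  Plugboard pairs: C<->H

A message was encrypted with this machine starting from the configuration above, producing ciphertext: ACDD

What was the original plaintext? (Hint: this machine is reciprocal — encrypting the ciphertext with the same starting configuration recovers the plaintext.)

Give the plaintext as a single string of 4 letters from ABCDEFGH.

Answer: FGGF

Derivation:
Char 1 ('A'): step: R->1, L=0; A->plug->A->R->B->L->B->refl->C->L'->E->R'->F->plug->F
Char 2 ('C'): step: R->2, L=0; C->plug->H->R->A->L->A->refl->H->L'->G->R'->G->plug->G
Char 3 ('D'): step: R->3, L=0; D->plug->D->R->C->L->G->refl->D->L'->H->R'->G->plug->G
Char 4 ('D'): step: R->4, L=0; D->plug->D->R->A->L->A->refl->H->L'->G->R'->F->plug->F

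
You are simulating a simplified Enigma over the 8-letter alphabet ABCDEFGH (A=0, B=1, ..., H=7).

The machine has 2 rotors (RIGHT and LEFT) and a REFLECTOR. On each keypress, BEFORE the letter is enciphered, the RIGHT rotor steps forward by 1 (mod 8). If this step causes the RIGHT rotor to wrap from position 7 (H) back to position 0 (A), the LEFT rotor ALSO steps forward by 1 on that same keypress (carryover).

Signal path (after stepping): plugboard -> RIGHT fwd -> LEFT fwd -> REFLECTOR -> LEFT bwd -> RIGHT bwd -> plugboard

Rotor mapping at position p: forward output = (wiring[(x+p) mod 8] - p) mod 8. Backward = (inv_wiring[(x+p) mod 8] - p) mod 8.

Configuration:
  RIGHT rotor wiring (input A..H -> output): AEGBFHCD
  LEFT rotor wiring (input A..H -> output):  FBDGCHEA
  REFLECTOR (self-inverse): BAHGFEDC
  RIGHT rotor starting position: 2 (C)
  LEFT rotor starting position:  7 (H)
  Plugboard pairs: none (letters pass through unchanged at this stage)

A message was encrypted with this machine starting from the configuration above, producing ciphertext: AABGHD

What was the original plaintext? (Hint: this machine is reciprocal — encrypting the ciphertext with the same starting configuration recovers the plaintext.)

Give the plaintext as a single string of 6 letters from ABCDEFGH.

Char 1 ('A'): step: R->3, L=7; A->plug->A->R->G->L->A->refl->B->L'->A->R'->E->plug->E
Char 2 ('A'): step: R->4, L=7; A->plug->A->R->B->L->G->refl->D->L'->F->R'->H->plug->H
Char 3 ('B'): step: R->5, L=7; B->plug->B->R->F->L->D->refl->G->L'->B->R'->F->plug->F
Char 4 ('G'): step: R->6, L=7; G->plug->G->R->H->L->F->refl->E->L'->D->R'->F->plug->F
Char 5 ('H'): step: R->7, L=7; H->plug->H->R->D->L->E->refl->F->L'->H->R'->D->plug->D
Char 6 ('D'): step: R->0, L->0 (L advanced); D->plug->D->R->B->L->B->refl->A->L'->H->R'->F->plug->F

Answer: EHFFDF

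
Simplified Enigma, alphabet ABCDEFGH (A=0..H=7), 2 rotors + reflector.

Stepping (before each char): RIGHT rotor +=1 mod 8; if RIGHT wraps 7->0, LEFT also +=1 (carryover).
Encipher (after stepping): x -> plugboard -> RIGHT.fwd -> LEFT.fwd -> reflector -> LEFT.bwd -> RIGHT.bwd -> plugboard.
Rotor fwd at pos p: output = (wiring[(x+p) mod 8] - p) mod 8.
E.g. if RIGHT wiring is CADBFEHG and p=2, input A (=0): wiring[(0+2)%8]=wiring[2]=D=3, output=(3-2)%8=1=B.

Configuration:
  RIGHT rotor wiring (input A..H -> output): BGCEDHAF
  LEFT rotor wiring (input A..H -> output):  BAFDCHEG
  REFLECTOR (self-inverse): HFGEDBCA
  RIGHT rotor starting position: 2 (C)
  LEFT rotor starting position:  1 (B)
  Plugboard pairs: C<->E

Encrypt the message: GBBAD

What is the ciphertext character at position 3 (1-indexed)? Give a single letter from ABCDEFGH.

Char 1 ('G'): step: R->3, L=1; G->plug->G->R->D->L->B->refl->F->L'->G->R'->F->plug->F
Char 2 ('B'): step: R->4, L=1; B->plug->B->R->D->L->B->refl->F->L'->G->R'->G->plug->G
Char 3 ('B'): step: R->5, L=1; B->plug->B->R->D->L->B->refl->F->L'->G->R'->H->plug->H

H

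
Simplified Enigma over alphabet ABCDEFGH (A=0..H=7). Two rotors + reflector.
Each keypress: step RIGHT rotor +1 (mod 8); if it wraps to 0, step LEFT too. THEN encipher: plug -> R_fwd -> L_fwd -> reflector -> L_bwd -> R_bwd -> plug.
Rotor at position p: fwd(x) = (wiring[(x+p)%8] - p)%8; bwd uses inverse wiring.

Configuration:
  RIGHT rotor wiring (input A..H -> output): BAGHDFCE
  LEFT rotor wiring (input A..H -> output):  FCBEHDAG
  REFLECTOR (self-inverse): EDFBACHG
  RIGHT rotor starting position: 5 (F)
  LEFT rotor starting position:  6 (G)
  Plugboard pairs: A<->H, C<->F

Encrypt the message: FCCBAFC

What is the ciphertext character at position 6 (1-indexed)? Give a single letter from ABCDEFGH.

Char 1 ('F'): step: R->6, L=6; F->plug->C->R->D->L->E->refl->A->L'->B->R'->F->plug->C
Char 2 ('C'): step: R->7, L=6; C->plug->F->R->E->L->D->refl->B->L'->G->R'->G->plug->G
Char 3 ('C'): step: R->0, L->7 (L advanced); C->plug->F->R->F->L->A->refl->E->L'->G->R'->C->plug->F
Char 4 ('B'): step: R->1, L=7; B->plug->B->R->F->L->A->refl->E->L'->G->R'->C->plug->F
Char 5 ('A'): step: R->2, L=7; A->plug->H->R->G->L->E->refl->A->L'->F->R'->B->plug->B
Char 6 ('F'): step: R->3, L=7; F->plug->C->R->C->L->D->refl->B->L'->H->R'->D->plug->D

D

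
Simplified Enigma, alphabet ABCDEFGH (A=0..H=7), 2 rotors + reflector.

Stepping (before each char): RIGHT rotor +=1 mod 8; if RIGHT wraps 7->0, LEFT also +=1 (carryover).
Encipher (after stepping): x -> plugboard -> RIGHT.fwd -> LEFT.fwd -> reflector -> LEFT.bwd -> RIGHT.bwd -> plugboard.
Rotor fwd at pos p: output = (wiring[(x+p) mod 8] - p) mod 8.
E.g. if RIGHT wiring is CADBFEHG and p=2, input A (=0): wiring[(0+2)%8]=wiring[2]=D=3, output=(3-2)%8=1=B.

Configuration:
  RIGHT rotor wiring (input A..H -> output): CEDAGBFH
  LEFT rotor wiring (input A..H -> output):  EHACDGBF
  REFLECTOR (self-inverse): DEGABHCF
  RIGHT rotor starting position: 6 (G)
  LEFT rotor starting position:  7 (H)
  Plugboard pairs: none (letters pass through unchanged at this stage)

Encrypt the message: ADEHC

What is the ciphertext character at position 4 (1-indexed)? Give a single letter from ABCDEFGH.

Char 1 ('A'): step: R->7, L=7; A->plug->A->R->A->L->G->refl->C->L'->H->R'->F->plug->F
Char 2 ('D'): step: R->0, L->0 (L advanced); D->plug->D->R->A->L->E->refl->B->L'->G->R'->E->plug->E
Char 3 ('E'): step: R->1, L=0; E->plug->E->R->A->L->E->refl->B->L'->G->R'->G->plug->G
Char 4 ('H'): step: R->2, L=0; H->plug->H->R->C->L->A->refl->D->L'->E->R'->C->plug->C

C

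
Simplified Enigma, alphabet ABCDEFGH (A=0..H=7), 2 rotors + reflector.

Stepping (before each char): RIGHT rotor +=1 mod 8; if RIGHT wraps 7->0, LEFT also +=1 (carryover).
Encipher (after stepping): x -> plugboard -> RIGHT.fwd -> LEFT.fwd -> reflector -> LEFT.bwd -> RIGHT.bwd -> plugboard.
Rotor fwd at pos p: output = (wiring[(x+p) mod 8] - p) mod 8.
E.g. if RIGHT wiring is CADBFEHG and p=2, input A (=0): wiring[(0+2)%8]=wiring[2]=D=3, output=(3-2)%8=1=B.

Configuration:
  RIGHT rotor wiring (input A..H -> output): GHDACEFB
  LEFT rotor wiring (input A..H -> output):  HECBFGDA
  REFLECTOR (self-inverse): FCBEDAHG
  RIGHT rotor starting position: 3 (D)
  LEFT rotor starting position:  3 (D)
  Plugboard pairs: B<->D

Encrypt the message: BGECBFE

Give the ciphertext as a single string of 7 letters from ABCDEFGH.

Answer: ECFDHEG

Derivation:
Char 1 ('B'): step: R->4, L=3; B->plug->D->R->F->L->E->refl->D->L'->C->R'->E->plug->E
Char 2 ('G'): step: R->5, L=3; G->plug->G->R->D->L->A->refl->F->L'->E->R'->C->plug->C
Char 3 ('E'): step: R->6, L=3; E->plug->E->R->F->L->E->refl->D->L'->C->R'->F->plug->F
Char 4 ('C'): step: R->7, L=3; C->plug->C->R->A->L->G->refl->H->L'->H->R'->B->plug->D
Char 5 ('B'): step: R->0, L->4 (L advanced); B->plug->D->R->A->L->B->refl->C->L'->B->R'->H->plug->H
Char 6 ('F'): step: R->1, L=4; F->plug->F->R->E->L->D->refl->E->L'->D->R'->E->plug->E
Char 7 ('E'): step: R->2, L=4; E->plug->E->R->D->L->E->refl->D->L'->E->R'->G->plug->G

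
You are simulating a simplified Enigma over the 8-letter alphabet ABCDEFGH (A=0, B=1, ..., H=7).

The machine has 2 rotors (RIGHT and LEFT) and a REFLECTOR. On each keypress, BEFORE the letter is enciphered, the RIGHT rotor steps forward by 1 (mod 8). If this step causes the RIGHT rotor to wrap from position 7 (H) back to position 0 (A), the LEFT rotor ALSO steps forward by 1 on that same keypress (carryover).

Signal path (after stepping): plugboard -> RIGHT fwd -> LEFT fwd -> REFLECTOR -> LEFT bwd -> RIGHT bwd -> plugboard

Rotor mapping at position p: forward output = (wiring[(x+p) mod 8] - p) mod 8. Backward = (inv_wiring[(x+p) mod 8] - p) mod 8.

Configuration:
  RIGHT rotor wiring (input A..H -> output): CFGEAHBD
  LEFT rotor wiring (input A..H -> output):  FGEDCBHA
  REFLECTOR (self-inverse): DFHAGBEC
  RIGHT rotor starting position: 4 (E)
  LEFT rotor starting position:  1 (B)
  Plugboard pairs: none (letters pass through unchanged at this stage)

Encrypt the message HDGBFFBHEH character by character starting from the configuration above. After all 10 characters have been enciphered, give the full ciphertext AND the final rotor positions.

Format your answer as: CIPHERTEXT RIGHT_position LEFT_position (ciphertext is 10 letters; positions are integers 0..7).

Answer: EBBFCAFBHC 6 2

Derivation:
Char 1 ('H'): step: R->5, L=1; H->plug->H->R->D->L->B->refl->F->L'->A->R'->E->plug->E
Char 2 ('D'): step: R->6, L=1; D->plug->D->R->H->L->E->refl->G->L'->F->R'->B->plug->B
Char 3 ('G'): step: R->7, L=1; G->plug->G->R->A->L->F->refl->B->L'->D->R'->B->plug->B
Char 4 ('B'): step: R->0, L->2 (L advanced); B->plug->B->R->F->L->G->refl->E->L'->H->R'->F->plug->F
Char 5 ('F'): step: R->1, L=2; F->plug->F->R->A->L->C->refl->H->L'->D->R'->C->plug->C
Char 6 ('F'): step: R->2, L=2; F->plug->F->R->B->L->B->refl->F->L'->E->R'->A->plug->A
Char 7 ('B'): step: R->3, L=2; B->plug->B->R->F->L->G->refl->E->L'->H->R'->F->plug->F
Char 8 ('H'): step: R->4, L=2; H->plug->H->R->A->L->C->refl->H->L'->D->R'->B->plug->B
Char 9 ('E'): step: R->5, L=2; E->plug->E->R->A->L->C->refl->H->L'->D->R'->H->plug->H
Char 10 ('H'): step: R->6, L=2; H->plug->H->R->B->L->B->refl->F->L'->E->R'->C->plug->C
Final: ciphertext=EBBFCAFBHC, RIGHT=6, LEFT=2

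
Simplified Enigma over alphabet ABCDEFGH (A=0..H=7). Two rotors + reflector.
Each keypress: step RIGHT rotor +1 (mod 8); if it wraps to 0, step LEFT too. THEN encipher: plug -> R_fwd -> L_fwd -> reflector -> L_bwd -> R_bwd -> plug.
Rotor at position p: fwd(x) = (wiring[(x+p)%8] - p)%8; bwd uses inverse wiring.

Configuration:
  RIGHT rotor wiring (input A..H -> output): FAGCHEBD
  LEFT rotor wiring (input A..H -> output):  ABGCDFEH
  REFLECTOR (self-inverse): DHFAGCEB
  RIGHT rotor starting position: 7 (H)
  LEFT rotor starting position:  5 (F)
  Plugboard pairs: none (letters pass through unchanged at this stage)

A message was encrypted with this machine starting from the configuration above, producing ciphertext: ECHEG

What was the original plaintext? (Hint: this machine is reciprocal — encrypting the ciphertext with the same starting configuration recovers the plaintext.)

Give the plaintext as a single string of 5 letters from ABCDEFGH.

Answer: GADGH

Derivation:
Char 1 ('E'): step: R->0, L->6 (L advanced); E->plug->E->R->H->L->H->refl->B->L'->B->R'->G->plug->G
Char 2 ('C'): step: R->1, L=6; C->plug->C->R->B->L->B->refl->H->L'->H->R'->A->plug->A
Char 3 ('H'): step: R->2, L=6; H->plug->H->R->G->L->F->refl->C->L'->C->R'->D->plug->D
Char 4 ('E'): step: R->3, L=6; E->plug->E->R->A->L->G->refl->E->L'->F->R'->G->plug->G
Char 5 ('G'): step: R->4, L=6; G->plug->G->R->C->L->C->refl->F->L'->G->R'->H->plug->H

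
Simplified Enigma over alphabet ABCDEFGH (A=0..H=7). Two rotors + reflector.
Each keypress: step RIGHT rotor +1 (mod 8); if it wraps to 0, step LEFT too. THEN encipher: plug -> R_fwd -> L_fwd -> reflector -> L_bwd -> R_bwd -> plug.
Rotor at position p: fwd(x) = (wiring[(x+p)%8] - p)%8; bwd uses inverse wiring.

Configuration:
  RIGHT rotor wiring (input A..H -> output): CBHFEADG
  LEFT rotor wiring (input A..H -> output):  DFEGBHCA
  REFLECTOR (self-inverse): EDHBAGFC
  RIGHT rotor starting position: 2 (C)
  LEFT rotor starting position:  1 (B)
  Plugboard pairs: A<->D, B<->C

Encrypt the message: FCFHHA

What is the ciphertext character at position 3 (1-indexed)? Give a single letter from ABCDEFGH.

Char 1 ('F'): step: R->3, L=1; F->plug->F->R->H->L->C->refl->H->L'->G->R'->G->plug->G
Char 2 ('C'): step: R->4, L=1; C->plug->B->R->E->L->G->refl->F->L'->C->R'->D->plug->A
Char 3 ('F'): step: R->5, L=1; F->plug->F->R->C->L->F->refl->G->L'->E->R'->E->plug->E

E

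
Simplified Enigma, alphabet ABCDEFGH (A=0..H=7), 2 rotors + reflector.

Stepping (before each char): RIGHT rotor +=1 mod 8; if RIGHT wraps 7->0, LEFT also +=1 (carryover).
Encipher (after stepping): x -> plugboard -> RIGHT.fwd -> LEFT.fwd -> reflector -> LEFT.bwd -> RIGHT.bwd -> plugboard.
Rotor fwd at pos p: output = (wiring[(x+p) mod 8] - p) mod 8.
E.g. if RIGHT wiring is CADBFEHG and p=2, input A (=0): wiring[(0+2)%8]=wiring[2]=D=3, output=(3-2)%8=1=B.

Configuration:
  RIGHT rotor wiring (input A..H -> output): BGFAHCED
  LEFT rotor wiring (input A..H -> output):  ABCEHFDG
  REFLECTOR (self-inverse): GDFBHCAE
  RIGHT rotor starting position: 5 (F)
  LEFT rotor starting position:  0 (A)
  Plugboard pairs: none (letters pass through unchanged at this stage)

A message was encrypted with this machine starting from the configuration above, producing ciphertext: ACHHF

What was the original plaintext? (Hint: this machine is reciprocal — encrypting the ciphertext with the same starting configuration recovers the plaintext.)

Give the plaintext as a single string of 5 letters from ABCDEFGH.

Answer: GFDFE

Derivation:
Char 1 ('A'): step: R->6, L=0; A->plug->A->R->G->L->D->refl->B->L'->B->R'->G->plug->G
Char 2 ('C'): step: R->7, L=0; C->plug->C->R->H->L->G->refl->A->L'->A->R'->F->plug->F
Char 3 ('H'): step: R->0, L->1 (L advanced); H->plug->H->R->D->L->G->refl->A->L'->A->R'->D->plug->D
Char 4 ('H'): step: R->1, L=1; H->plug->H->R->A->L->A->refl->G->L'->D->R'->F->plug->F
Char 5 ('F'): step: R->2, L=1; F->plug->F->R->B->L->B->refl->D->L'->C->R'->E->plug->E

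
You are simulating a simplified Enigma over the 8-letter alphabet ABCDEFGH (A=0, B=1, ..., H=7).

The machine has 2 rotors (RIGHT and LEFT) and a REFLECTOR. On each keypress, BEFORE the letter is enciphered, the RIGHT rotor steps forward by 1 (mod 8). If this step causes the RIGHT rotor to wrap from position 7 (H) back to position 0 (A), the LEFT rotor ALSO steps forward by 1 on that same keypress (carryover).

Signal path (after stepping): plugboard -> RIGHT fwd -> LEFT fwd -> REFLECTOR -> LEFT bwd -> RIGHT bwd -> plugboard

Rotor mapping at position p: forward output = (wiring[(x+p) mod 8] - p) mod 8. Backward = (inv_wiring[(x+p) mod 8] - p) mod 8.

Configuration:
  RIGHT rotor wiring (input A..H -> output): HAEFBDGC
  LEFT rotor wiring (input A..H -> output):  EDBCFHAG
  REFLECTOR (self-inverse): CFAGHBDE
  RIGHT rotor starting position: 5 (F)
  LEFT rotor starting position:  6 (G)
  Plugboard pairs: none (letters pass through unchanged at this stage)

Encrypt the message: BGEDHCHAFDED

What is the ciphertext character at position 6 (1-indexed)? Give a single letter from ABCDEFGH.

Char 1 ('B'): step: R->6, L=6; B->plug->B->R->E->L->D->refl->G->L'->C->R'->D->plug->D
Char 2 ('G'): step: R->7, L=6; G->plug->G->R->E->L->D->refl->G->L'->C->R'->F->plug->F
Char 3 ('E'): step: R->0, L->7 (L advanced); E->plug->E->R->B->L->F->refl->B->L'->H->R'->A->plug->A
Char 4 ('D'): step: R->1, L=7; D->plug->D->R->A->L->H->refl->E->L'->C->R'->E->plug->E
Char 5 ('H'): step: R->2, L=7; H->plug->H->R->G->L->A->refl->C->L'->D->R'->B->plug->B
Char 6 ('C'): step: R->3, L=7; C->plug->C->R->A->L->H->refl->E->L'->C->R'->A->plug->A

A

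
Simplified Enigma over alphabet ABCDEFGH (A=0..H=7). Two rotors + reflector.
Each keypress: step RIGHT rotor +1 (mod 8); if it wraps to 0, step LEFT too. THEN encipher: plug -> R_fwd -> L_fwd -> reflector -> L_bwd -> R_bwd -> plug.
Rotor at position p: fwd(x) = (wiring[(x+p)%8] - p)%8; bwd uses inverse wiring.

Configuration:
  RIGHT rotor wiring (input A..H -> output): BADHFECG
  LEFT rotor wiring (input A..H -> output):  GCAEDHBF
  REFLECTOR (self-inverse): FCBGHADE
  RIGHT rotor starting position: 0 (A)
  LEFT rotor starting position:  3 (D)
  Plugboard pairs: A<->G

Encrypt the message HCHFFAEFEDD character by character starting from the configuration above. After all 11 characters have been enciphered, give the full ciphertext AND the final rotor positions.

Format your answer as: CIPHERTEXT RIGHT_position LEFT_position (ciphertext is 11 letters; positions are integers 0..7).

Answer: DBGBAFDCDAB 3 4

Derivation:
Char 1 ('H'): step: R->1, L=3; H->plug->H->R->A->L->B->refl->C->L'->E->R'->D->plug->D
Char 2 ('C'): step: R->2, L=3; C->plug->C->R->D->L->G->refl->D->L'->F->R'->B->plug->B
Char 3 ('H'): step: R->3, L=3; H->plug->H->R->A->L->B->refl->C->L'->E->R'->A->plug->G
Char 4 ('F'): step: R->4, L=3; F->plug->F->R->E->L->C->refl->B->L'->A->R'->B->plug->B
Char 5 ('F'): step: R->5, L=3; F->plug->F->R->G->L->H->refl->E->L'->C->R'->G->plug->A
Char 6 ('A'): step: R->6, L=3; A->plug->G->R->H->L->F->refl->A->L'->B->R'->F->plug->F
Char 7 ('E'): step: R->7, L=3; E->plug->E->R->A->L->B->refl->C->L'->E->R'->D->plug->D
Char 8 ('F'): step: R->0, L->4 (L advanced); F->plug->F->R->E->L->C->refl->B->L'->D->R'->C->plug->C
Char 9 ('E'): step: R->1, L=4; E->plug->E->R->D->L->B->refl->C->L'->E->R'->D->plug->D
Char 10 ('D'): step: R->2, L=4; D->plug->D->R->C->L->F->refl->A->L'->H->R'->G->plug->A
Char 11 ('D'): step: R->3, L=4; D->plug->D->R->H->L->A->refl->F->L'->C->R'->B->plug->B
Final: ciphertext=DBGBAFDCDAB, RIGHT=3, LEFT=4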